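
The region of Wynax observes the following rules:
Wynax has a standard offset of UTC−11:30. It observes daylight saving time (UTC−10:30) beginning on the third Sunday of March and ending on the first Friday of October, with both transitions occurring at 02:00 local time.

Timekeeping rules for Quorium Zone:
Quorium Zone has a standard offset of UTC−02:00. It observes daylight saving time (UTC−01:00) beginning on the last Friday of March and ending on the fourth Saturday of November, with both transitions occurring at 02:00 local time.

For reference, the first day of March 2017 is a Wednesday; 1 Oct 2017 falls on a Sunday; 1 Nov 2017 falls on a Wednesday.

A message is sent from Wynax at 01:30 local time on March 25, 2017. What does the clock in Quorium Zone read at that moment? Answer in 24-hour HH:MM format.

1 March 2017 is a Wednesday, so the first Sunday is March 5 and the third is March 19.
1 October 2017 is a Sunday, so the first Friday is October 6.
March 25, 2017 falls between 19 March and 6 October, so daylight saving is in effect and Wynax is at UTC−10:30.
01:30 Wynax + 10h30m = 12:00 UTC.
1 March 2017 is a Wednesday, so Fridays fall on 3, 10, 17, 24, 31; the last is March 31.
1 November 2017 is a Wednesday, so the first Saturday is November 4 and the fourth is November 25.
At the standard offset (UTC−02:00), 12:00 UTC − 2h = 10:00 Quorium Zone standard time.
The standard-time date in Quorium Zone, March 25, 2017, is outside the daylight-saving period (31 March – 25 November), so Quorium Zone is on standard time, UTC−02:00.
12:00 UTC − 2h = 10:00 Quorium Zone.

10:00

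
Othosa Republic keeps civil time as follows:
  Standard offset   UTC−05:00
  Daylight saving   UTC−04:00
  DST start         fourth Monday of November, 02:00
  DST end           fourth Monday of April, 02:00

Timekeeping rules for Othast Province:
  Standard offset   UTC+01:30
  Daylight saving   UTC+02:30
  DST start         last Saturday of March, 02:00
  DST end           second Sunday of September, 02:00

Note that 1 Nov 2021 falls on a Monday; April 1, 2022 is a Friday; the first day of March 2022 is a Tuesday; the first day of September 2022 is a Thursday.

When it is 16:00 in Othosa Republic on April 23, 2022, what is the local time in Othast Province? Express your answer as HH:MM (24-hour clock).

1 November 2021 is a Monday, so the first Monday is November 1 and the fourth is November 22.
1 April 2022 is a Friday, so the first Monday is April 4 and the fourth is April 25.
April 23, 2022 lies within the daylight-saving period (22 November 2021 – 25 April 2022), so Othosa Republic is on daylight time, UTC−04:00.
16:00 Othosa Republic + 4h = 20:00 UTC.
1 March 2022 is a Tuesday, so Saturdays fall on 5, 12, 19, 26; the last is March 26.
1 September 2022 is a Thursday, so the first Sunday is September 4 and the second is September 11.
At the standard offset (UTC+01:30), 20:00 UTC + 1h30m = 21:30 Othast Province standard time.
The standard-time date in Othast Province, April 23, 2022, lies within the daylight-saving period (26 March – 11 September), so Othast Province is on daylight time, UTC+02:30.
20:00 UTC + 2h30m = 22:30 Othast Province.

22:30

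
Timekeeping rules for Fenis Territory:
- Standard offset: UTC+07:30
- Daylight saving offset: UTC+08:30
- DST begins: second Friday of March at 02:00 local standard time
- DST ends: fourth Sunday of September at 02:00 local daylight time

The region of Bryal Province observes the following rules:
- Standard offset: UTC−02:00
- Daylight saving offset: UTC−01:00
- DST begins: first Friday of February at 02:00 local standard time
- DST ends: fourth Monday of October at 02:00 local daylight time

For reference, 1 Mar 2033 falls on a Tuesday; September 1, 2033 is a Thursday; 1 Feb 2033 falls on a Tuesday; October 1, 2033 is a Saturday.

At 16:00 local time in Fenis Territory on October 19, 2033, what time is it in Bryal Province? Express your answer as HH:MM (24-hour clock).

07:30

1 March 2033 is a Tuesday, so the first Friday is March 4 and the second is March 11.
1 September 2033 is a Thursday, so the first Sunday is September 4 and the fourth is September 25.
Daylight saving runs 11 March – 25 September; October 19, 2033 is outside that window, so Fenis Territory is on standard time at UTC+07:30.
16:00 Fenis Territory − 7h30m = 08:30 UTC.
1 February 2033 is a Tuesday, so the first Friday is February 4.
1 October 2033 is a Saturday, so the first Monday is October 3 and the fourth is October 24.
At the standard offset (UTC−02:00), 08:30 UTC − 2h = 06:30 Bryal Province standard time.
The standard-time date in Bryal Province, October 19, 2033, falls between 4 February and 24 October, so daylight saving is in effect and Bryal Province is at UTC−01:00.
08:30 UTC − 1h = 07:30 Bryal Province.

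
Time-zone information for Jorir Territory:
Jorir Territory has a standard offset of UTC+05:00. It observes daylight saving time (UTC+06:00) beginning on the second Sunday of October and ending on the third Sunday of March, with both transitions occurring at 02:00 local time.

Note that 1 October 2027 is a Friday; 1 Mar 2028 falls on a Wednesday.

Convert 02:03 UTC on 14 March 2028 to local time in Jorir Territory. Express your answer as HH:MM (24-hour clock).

08:03

1 October 2027 is a Friday, so the first Sunday is October 3 and the second is October 10.
1 March 2028 is a Wednesday, so the first Sunday is March 5 and the third is March 19.
At the standard offset (UTC+05:00), 02:03 UTC + 5h = 07:03 Jorir Territory standard time.
The standard-time date in Jorir Territory, 14 March 2028, lies within the daylight-saving period (10 October 2027 – 19 March 2028), so Jorir Territory is on daylight time, UTC+06:00.
02:03 UTC + 6h = 08:03 local.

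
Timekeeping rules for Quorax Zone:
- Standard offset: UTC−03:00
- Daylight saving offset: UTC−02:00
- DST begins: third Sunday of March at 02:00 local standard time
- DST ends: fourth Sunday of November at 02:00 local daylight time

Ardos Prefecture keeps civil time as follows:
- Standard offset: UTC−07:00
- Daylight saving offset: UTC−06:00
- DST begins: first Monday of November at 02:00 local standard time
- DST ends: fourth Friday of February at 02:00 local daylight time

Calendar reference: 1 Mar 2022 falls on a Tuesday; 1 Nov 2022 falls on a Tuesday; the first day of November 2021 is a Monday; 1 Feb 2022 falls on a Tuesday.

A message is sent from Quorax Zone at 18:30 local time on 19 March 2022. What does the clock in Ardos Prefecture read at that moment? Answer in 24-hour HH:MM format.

14:30

1 March 2022 is a Tuesday, so the first Sunday is March 6 and the third is March 20.
1 November 2022 is a Tuesday, so the first Sunday is November 6 and the fourth is November 27.
19 March 2022 does not fall between 20 March and 27 November, so daylight saving is not in effect and Quorax Zone is at UTC−03:00.
18:30 Quorax Zone + 3h = 21:30 UTC.
1 November 2021 is a Monday, so the first Monday is November 1.
1 February 2022 is a Tuesday, so the first Friday is February 4 and the fourth is February 25.
At the standard offset (UTC−07:00), 21:30 UTC − 7h = 14:30 Ardos Prefecture standard time.
The standard-time date in Ardos Prefecture, 19 March 2022, is outside the daylight-saving period (1 November 2021 – 25 February 2022), so Ardos Prefecture is on standard time, UTC−07:00.
21:30 UTC − 7h = 14:30 Ardos Prefecture.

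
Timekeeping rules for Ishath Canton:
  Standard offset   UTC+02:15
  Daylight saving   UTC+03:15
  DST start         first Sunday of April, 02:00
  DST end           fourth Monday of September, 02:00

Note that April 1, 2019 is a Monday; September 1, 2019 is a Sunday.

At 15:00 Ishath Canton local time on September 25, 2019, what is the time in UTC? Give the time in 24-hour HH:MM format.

1 April 2019 is a Monday, so the first Sunday is April 7.
1 September 2019 is a Sunday, so the first Monday is September 2 and the fourth is September 23.
Daylight saving runs 7 April – 23 September; September 25, 2019 is outside that window, so Ishath Canton is on standard time at UTC+02:15.
15:00 local − 2h15m = 12:45 UTC.

12:45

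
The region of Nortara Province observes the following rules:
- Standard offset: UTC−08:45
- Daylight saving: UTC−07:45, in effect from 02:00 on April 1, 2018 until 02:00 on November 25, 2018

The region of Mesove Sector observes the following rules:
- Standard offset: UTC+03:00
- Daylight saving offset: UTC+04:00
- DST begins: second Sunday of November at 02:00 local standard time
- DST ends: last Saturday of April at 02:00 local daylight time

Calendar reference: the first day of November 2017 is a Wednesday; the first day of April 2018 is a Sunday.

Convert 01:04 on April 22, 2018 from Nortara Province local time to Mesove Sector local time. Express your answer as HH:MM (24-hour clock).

12:49

Daylight saving runs 1 April – 25 November; April 22, 2018 is inside that window, so Nortara Province is at UTC−07:45.
01:04 Nortara Province + 7h45m = 08:49 UTC.
1 November 2017 is a Wednesday, so the first Sunday is November 5 and the second is November 12.
1 April 2018 is a Sunday, so Saturdays fall on 7, 14, 21, 28; the last is April 28.
At the standard offset (UTC+03:00), 08:49 UTC + 3h = 11:49 Mesove Sector standard time.
The standard-time date in Mesove Sector, April 22, 2018, falls between 12 November 2017 and 28 April 2018, so daylight saving is in effect and Mesove Sector is at UTC+04:00.
08:49 UTC + 4h = 12:49 Mesove Sector.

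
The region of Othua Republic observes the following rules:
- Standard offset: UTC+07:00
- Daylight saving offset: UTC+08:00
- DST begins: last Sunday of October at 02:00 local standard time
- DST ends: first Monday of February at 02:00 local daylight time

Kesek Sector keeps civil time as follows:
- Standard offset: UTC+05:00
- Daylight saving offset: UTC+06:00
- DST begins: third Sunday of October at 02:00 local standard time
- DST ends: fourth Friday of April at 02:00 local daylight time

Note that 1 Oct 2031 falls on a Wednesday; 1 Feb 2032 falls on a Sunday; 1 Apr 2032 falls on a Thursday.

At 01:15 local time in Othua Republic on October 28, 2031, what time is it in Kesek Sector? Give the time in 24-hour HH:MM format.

1 October 2031 is a Wednesday, so Sundays fall on 5, 12, 19, 26; the last is October 26.
1 February 2032 is a Sunday, so the first Monday is February 2.
October 28, 2031 falls between 26 October 2031 and 2 February 2032, so daylight saving is in effect and Othua Republic is at UTC+08:00.
01:15 Othua Republic − 8h = 17:15 UTC (rolling into the previous day, 27 October 2031).
1 October 2031 is a Wednesday, so the first Sunday is October 5 and the third is October 19.
1 April 2032 is a Thursday, so the first Friday is April 2 and the fourth is April 23.
At the standard offset (UTC+05:00), 17:15 UTC + 5h = 22:15 Kesek Sector standard time.
Daylight saving runs 19 October 2031 – 23 April 2032; the standard-time date in Kesek Sector, October 27, 2031, is inside that window, so Kesek Sector is at UTC+06:00.
17:15 UTC + 6h = 23:15 Kesek Sector.

23:15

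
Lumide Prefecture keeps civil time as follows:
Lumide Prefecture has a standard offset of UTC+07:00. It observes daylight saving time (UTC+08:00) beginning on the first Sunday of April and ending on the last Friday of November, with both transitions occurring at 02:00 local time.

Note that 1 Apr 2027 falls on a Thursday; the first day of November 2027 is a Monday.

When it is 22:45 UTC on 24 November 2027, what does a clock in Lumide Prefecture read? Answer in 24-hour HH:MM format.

06:45

1 April 2027 is a Thursday, so the first Sunday is April 4.
1 November 2027 is a Monday, so Fridays fall on 5, 12, 19, 26; the last is November 26.
At the standard offset (UTC+07:00), 22:45 UTC + 7h = 05:45 Lumide Prefecture standard time (rolling into the next day, 25 November 2027).
The standard-time date in Lumide Prefecture, 25 November 2027, lies within the daylight-saving period (4 April – 26 November), so Lumide Prefecture is on daylight time, UTC+08:00.
22:45 UTC + 8h = 06:45 local (rolling into the next day, 25 November 2027).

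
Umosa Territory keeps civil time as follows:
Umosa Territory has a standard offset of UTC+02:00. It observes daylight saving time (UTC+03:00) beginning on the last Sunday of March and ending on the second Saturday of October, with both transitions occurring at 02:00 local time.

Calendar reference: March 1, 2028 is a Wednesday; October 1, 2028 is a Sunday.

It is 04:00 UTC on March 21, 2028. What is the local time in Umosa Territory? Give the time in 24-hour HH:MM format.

1 March 2028 is a Wednesday, so Sundays fall on 5, 12, 19, 26; the last is March 26.
1 October 2028 is a Sunday, so the first Saturday is October 7 and the second is October 14.
At the standard offset (UTC+02:00), 04:00 UTC + 2h = 06:00 Umosa Territory standard time.
The standard-time date in Umosa Territory, March 21, 2028, does not fall between 26 March and 14 October, so daylight saving is not in effect and Umosa Territory is at UTC+02:00.
04:00 UTC + 2h = 06:00 local.

06:00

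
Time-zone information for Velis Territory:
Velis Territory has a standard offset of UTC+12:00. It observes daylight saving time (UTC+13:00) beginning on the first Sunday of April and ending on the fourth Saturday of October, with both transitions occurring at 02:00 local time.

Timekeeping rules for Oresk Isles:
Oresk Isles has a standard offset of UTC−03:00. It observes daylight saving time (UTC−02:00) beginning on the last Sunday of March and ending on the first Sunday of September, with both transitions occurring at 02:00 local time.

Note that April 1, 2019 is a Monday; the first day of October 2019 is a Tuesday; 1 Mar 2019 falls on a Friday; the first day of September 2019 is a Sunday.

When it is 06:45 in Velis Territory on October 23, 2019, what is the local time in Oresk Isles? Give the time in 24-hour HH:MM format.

1 April 2019 is a Monday, so the first Sunday is April 7.
1 October 2019 is a Tuesday, so the first Saturday is October 5 and the fourth is October 26.
Daylight saving runs 7 April – 26 October; October 23, 2019 is inside that window, so Velis Territory is at UTC+13:00.
06:45 Velis Territory − 13h = 17:45 UTC (rolling into the previous day, 22 October 2019).
1 March 2019 is a Friday, so Sundays fall on 3, 10, 17, 24, 31; the last is March 31.
1 September 2019 is a Sunday, so the first Sunday is September 1.
At the standard offset (UTC−03:00), 17:45 UTC − 3h = 14:45 Oresk Isles standard time.
Daylight saving runs 31 March – 1 September; the standard-time date in Oresk Isles, October 22, 2019, is outside that window, so Oresk Isles is on standard time at UTC−03:00.
17:45 UTC − 3h = 14:45 Oresk Isles.

14:45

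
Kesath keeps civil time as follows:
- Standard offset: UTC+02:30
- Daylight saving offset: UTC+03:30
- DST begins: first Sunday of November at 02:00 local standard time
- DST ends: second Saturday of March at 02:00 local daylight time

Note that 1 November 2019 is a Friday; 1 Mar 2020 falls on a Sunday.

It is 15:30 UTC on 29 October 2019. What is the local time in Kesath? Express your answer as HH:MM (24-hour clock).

18:00

1 November 2019 is a Friday, so the first Sunday is November 3.
1 March 2020 is a Sunday, so the first Saturday is March 7 and the second is March 14.
At the standard offset (UTC+02:30), 15:30 UTC + 2h30m = 18:00 Kesath standard time.
The standard-time date in Kesath, 29 October 2019, does not fall between 3 November 2019 and 14 March 2020, so daylight saving is not in effect and Kesath is at UTC+02:30.
15:30 UTC + 2h30m = 18:00 local.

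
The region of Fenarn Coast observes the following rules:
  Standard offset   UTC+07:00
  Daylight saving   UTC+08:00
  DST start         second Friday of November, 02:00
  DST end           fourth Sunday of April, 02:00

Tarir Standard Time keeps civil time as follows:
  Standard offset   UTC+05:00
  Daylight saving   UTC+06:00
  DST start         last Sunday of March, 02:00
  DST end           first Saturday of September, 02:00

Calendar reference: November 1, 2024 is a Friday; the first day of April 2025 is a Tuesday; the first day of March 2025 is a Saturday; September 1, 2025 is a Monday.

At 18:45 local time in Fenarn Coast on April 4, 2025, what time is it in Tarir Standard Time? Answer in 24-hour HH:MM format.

16:45

1 November 2024 is a Friday, so the first Friday is November 1 and the second is November 8.
1 April 2025 is a Tuesday, so the first Sunday is April 6 and the fourth is April 27.
April 4, 2025 lies within the daylight-saving period (8 November 2024 – 27 April 2025), so Fenarn Coast is on daylight time, UTC+08:00.
18:45 Fenarn Coast − 8h = 10:45 UTC.
1 March 2025 is a Saturday, so Sundays fall on 2, 9, 16, 23, 30; the last is March 30.
1 September 2025 is a Monday, so the first Saturday is September 6.
At the standard offset (UTC+05:00), 10:45 UTC + 5h = 15:45 Tarir Standard Time standard time.
The standard-time date in Tarir Standard Time, April 4, 2025, lies within the daylight-saving period (30 March – 6 September), so Tarir Standard Time is on daylight time, UTC+06:00.
10:45 UTC + 6h = 16:45 Tarir Standard Time.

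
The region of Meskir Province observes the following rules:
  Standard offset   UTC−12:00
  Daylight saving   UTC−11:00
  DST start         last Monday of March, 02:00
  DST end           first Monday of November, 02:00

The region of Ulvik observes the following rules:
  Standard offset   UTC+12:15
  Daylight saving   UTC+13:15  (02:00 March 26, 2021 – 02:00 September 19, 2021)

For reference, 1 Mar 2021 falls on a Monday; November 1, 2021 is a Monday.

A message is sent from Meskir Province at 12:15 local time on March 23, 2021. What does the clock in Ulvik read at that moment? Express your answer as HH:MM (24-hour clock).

1 March 2021 is a Monday, so Mondays fall on 1, 8, 15, 22, 29; the last is March 29.
1 November 2021 is a Monday, so the first Monday is November 1.
March 23, 2021 is outside the daylight-saving period (29 March – 1 November), so Meskir Province is on standard time, UTC−12:00.
12:15 Meskir Province + 12h = 00:15 UTC (rolling into the next day, 24 March 2021).
At the standard offset (UTC+12:15), 00:15 UTC + 12h15m = 12:30 Ulvik standard time.
The standard-time date in Ulvik, March 24, 2021, is outside the daylight-saving period (26 March – 19 September), so Ulvik is on standard time, UTC+12:15.
00:15 UTC + 12h15m = 12:30 Ulvik.

12:30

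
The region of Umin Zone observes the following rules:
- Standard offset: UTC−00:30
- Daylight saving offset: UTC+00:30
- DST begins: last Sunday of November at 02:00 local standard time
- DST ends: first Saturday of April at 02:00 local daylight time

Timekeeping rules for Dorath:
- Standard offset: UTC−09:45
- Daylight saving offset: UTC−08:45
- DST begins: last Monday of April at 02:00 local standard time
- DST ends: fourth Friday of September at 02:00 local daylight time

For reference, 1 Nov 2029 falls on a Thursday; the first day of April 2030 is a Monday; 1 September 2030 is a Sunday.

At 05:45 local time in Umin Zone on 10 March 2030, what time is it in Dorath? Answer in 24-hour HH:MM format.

1 November 2029 is a Thursday, so Sundays fall on 4, 11, 18, 25; the last is November 25.
1 April 2030 is a Monday, so the first Saturday is April 6.
10 March 2030 falls between 25 November 2029 and 6 April 2030, so daylight saving is in effect and Umin Zone is at UTC+00:30.
05:45 Umin Zone − 0h30m = 05:15 UTC.
1 April 2030 is a Monday, so Mondays fall on 1, 8, 15, 22, 29; the last is April 29.
1 September 2030 is a Sunday, so the first Friday is September 6 and the fourth is September 27.
At the standard offset (UTC−09:45), 05:15 UTC − 9h45m = 19:30 Dorath standard time (rolling into the previous day, 9 March 2030).
The standard-time date in Dorath, 9 March 2030, does not fall between 29 April and 27 September, so daylight saving is not in effect and Dorath is at UTC−09:45.
05:15 UTC − 9h45m = 19:30 Dorath (rolling into the previous day, 9 March 2030).

19:30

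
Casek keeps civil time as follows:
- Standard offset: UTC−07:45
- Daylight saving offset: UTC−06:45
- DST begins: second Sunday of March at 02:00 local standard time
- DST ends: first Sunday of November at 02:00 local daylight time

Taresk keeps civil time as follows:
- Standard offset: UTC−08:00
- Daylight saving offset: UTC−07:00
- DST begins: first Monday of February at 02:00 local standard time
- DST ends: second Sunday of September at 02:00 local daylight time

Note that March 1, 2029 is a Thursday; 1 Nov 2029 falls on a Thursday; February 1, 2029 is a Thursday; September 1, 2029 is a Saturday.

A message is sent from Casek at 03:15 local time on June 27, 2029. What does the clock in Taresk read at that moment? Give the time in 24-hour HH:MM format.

1 March 2029 is a Thursday, so the first Sunday is March 4 and the second is March 11.
1 November 2029 is a Thursday, so the first Sunday is November 4.
June 27, 2029 lies within the daylight-saving period (11 March – 4 November), so Casek is on daylight time, UTC−06:45.
03:15 Casek + 6h45m = 10:00 UTC.
1 February 2029 is a Thursday, so the first Monday is February 5.
1 September 2029 is a Saturday, so the first Sunday is September 2 and the second is September 9.
At the standard offset (UTC−08:00), 10:00 UTC − 8h = 02:00 Taresk standard time.
The standard-time date in Taresk, June 27, 2029, lies within the daylight-saving period (5 February – 9 September), so Taresk is on daylight time, UTC−07:00.
10:00 UTC − 7h = 03:00 Taresk.

03:00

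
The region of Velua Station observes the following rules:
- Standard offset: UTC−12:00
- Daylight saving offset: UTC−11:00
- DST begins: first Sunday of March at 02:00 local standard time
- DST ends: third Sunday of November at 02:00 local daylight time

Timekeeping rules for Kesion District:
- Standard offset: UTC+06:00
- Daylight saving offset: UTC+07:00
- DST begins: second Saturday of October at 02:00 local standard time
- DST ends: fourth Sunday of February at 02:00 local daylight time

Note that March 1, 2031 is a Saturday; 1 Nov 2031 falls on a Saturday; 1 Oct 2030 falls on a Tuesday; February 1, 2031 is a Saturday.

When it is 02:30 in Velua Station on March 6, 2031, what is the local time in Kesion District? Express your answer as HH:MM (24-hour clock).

1 March 2031 is a Saturday, so the first Sunday is March 2.
1 November 2031 is a Saturday, so the first Sunday is November 2 and the third is November 16.
March 6, 2031 lies within the daylight-saving period (2 March – 16 November), so Velua Station is on daylight time, UTC−11:00.
02:30 Velua Station + 11h = 13:30 UTC.
1 October 2030 is a Tuesday, so the first Saturday is October 5 and the second is October 12.
1 February 2031 is a Saturday, so the first Sunday is February 2 and the fourth is February 23.
At the standard offset (UTC+06:00), 13:30 UTC + 6h = 19:30 Kesion District standard time.
The standard-time date in Kesion District, March 6, 2031, is outside the daylight-saving period (12 October 2030 – 23 February 2031), so Kesion District is on standard time, UTC+06:00.
13:30 UTC + 6h = 19:30 Kesion District.

19:30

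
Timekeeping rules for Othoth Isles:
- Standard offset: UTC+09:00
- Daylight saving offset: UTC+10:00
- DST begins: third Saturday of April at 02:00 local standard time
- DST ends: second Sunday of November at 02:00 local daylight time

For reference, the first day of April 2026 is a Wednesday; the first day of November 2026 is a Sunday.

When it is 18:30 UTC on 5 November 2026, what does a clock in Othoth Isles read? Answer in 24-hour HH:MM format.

04:30

1 April 2026 is a Wednesday, so the first Saturday is April 4 and the third is April 18.
1 November 2026 is a Sunday, so the first Sunday is November 1 and the second is November 8.
At the standard offset (UTC+09:00), 18:30 UTC + 9h = 03:30 Othoth Isles standard time (rolling into the next day, 6 November 2026).
The standard-time date in Othoth Isles, 6 November 2026, falls between 18 April and 8 November, so daylight saving is in effect and Othoth Isles is at UTC+10:00.
18:30 UTC + 10h = 04:30 local (rolling into the next day, 6 November 2026).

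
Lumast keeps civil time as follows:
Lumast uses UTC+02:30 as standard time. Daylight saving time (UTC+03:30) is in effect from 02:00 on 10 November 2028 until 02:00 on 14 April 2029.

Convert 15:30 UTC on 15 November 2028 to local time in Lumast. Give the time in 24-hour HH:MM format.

19:00

At the standard offset (UTC+02:30), 15:30 UTC + 2h30m = 18:00 Lumast standard time.
The standard-time date in Lumast, 15 November 2028, lies within the daylight-saving period (10 November 2028 – 14 April 2029), so Lumast is on daylight time, UTC+03:30.
15:30 UTC + 3h30m = 19:00 local.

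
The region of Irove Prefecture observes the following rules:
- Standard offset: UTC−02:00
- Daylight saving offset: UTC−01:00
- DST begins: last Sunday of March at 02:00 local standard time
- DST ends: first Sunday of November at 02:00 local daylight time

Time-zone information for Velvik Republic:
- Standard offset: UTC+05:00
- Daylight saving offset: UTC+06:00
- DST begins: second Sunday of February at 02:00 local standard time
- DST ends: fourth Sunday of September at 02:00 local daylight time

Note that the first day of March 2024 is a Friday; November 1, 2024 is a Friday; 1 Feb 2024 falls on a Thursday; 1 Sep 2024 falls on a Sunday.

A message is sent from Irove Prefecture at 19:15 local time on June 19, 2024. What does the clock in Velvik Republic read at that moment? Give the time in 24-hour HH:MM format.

02:15

1 March 2024 is a Friday, so Sundays fall on 3, 10, 17, 24, 31; the last is March 31.
1 November 2024 is a Friday, so the first Sunday is November 3.
June 19, 2024 falls between 31 March and 3 November, so daylight saving is in effect and Irove Prefecture is at UTC−01:00.
19:15 Irove Prefecture + 1h = 20:15 UTC.
1 February 2024 is a Thursday, so the first Sunday is February 4 and the second is February 11.
1 September 2024 is a Sunday, so the first Sunday is September 1 and the fourth is September 22.
At the standard offset (UTC+05:00), 20:15 UTC + 5h = 01:15 Velvik Republic standard time (rolling into the next day, 20 June 2024).
Daylight saving runs 11 February – 22 September; the standard-time date in Velvik Republic, June 20, 2024, is inside that window, so Velvik Republic is at UTC+06:00.
20:15 UTC + 6h = 02:15 Velvik Republic (rolling into the next day, 20 June 2024).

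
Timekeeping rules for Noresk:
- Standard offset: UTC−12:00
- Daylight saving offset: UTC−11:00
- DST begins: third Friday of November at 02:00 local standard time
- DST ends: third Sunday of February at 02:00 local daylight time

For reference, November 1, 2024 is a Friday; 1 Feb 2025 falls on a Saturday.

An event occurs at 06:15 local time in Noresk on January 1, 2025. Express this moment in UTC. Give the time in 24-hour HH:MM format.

1 November 2024 is a Friday, so the first Friday is November 1 and the third is November 15.
1 February 2025 is a Saturday, so the first Sunday is February 2 and the third is February 16.
January 1, 2025 lies within the daylight-saving period (15 November 2024 – 16 February 2025), so Noresk is on daylight time, UTC−11:00.
06:15 local + 11h = 17:15 UTC.

17:15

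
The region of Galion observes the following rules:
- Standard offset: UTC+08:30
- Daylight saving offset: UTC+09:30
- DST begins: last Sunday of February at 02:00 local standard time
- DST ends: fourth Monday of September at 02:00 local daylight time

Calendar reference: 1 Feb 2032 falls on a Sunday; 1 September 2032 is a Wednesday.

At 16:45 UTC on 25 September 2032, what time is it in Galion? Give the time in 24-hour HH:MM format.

1 February 2032 is a Sunday, so Sundays fall on 1, 8, 15, 22, 29; the last is February 29.
1 September 2032 is a Wednesday, so the first Monday is September 6 and the fourth is September 27.
At the standard offset (UTC+08:30), 16:45 UTC + 8h30m = 01:15 Galion standard time (rolling into the next day, 26 September 2032).
Daylight saving runs 29 February – 27 September; the standard-time date in Galion, 26 September 2032, is inside that window, so Galion is at UTC+09:30.
16:45 UTC + 9h30m = 02:15 local (rolling into the next day, 26 September 2032).

02:15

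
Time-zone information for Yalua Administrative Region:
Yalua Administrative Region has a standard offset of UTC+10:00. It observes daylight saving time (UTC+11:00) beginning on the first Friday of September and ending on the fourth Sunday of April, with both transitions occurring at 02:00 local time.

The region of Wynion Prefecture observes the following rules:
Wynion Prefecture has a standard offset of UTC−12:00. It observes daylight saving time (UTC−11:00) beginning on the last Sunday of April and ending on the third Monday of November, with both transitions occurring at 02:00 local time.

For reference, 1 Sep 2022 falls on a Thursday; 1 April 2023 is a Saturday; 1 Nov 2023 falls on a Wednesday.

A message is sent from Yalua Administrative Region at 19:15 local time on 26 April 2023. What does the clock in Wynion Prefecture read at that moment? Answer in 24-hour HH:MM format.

1 September 2022 is a Thursday, so the first Friday is September 2.
1 April 2023 is a Saturday, so the first Sunday is April 2 and the fourth is April 23.
26 April 2023 is outside the daylight-saving period (2 September 2022 – 23 April 2023), so Yalua Administrative Region is on standard time, UTC+10:00.
19:15 Yalua Administrative Region − 10h = 09:15 UTC.
1 April 2023 is a Saturday, so Sundays fall on 2, 9, 16, 23, 30; the last is April 30.
1 November 2023 is a Wednesday, so the first Monday is November 6 and the third is November 20.
At the standard offset (UTC−12:00), 09:15 UTC − 12h = 21:15 Wynion Prefecture standard time (rolling into the previous day, 25 April 2023).
The standard-time date in Wynion Prefecture, 25 April 2023, does not fall between 30 April and 20 November, so daylight saving is not in effect and Wynion Prefecture is at UTC−12:00.
09:15 UTC − 12h = 21:15 Wynion Prefecture (rolling into the previous day, 25 April 2023).

21:15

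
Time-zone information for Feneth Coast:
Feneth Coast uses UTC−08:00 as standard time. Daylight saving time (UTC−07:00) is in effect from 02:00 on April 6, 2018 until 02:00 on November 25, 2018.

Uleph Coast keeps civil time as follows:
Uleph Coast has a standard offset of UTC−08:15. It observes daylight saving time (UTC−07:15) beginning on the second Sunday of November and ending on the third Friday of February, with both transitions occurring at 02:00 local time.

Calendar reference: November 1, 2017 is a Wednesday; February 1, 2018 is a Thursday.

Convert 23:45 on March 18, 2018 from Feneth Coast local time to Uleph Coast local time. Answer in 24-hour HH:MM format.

March 18, 2018 does not fall between 6 April and 25 November, so daylight saving is not in effect and Feneth Coast is at UTC−08:00.
23:45 Feneth Coast + 8h = 07:45 UTC (rolling into the next day, 19 March 2018).
1 November 2017 is a Wednesday, so the first Sunday is November 5 and the second is November 12.
1 February 2018 is a Thursday, so the first Friday is February 2 and the third is February 16.
At the standard offset (UTC−08:15), 07:45 UTC − 8h15m = 23:30 Uleph Coast standard time (rolling into the previous day, 18 March 2018).
The standard-time date in Uleph Coast, March 18, 2018, is outside the daylight-saving period (12 November 2017 – 16 February 2018), so Uleph Coast is on standard time, UTC−08:15.
07:45 UTC − 8h15m = 23:30 Uleph Coast (rolling into the previous day, 18 March 2018).

23:30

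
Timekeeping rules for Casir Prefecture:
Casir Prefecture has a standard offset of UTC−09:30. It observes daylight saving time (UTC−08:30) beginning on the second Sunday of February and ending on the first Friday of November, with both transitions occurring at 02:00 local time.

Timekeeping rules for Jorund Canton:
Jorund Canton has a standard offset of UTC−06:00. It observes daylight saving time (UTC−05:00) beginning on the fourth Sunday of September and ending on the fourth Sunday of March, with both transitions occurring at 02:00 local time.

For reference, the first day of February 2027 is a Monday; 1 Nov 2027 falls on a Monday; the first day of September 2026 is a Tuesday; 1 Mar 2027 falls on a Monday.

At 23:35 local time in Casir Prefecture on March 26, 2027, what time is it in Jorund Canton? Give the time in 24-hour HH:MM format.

03:05

1 February 2027 is a Monday, so the first Sunday is February 7 and the second is February 14.
1 November 2027 is a Monday, so the first Friday is November 5.
March 26, 2027 falls between 14 February and 5 November, so daylight saving is in effect and Casir Prefecture is at UTC−08:30.
23:35 Casir Prefecture + 8h30m = 08:05 UTC (rolling into the next day, 27 March 2027).
1 September 2026 is a Tuesday, so the first Sunday is September 6 and the fourth is September 27.
1 March 2027 is a Monday, so the first Sunday is March 7 and the fourth is March 28.
At the standard offset (UTC−06:00), 08:05 UTC − 6h = 02:05 Jorund Canton standard time.
Daylight saving runs 27 September 2026 – 28 March 2027; the standard-time date in Jorund Canton, March 27, 2027, is inside that window, so Jorund Canton is at UTC−05:00.
08:05 UTC − 5h = 03:05 Jorund Canton.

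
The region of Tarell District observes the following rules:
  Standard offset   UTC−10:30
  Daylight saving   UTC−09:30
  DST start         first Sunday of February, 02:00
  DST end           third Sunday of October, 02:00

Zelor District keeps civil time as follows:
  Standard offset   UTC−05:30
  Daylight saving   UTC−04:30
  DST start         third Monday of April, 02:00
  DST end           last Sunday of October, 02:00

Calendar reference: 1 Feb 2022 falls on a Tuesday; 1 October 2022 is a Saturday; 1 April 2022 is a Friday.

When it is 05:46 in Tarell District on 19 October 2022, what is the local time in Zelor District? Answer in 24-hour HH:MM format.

1 February 2022 is a Tuesday, so the first Sunday is February 6.
1 October 2022 is a Saturday, so the first Sunday is October 2 and the third is October 16.
19 October 2022 does not fall between 6 February and 16 October, so daylight saving is not in effect and Tarell District is at UTC−10:30.
05:46 Tarell District + 10h30m = 16:16 UTC.
1 April 2022 is a Friday, so the first Monday is April 4 and the third is April 18.
1 October 2022 is a Saturday, so Sundays fall on 2, 9, 16, 23, 30; the last is October 30.
At the standard offset (UTC−05:30), 16:16 UTC − 5h30m = 10:46 Zelor District standard time.
The standard-time date in Zelor District, 19 October 2022, falls between 18 April and 30 October, so daylight saving is in effect and Zelor District is at UTC−04:30.
16:16 UTC − 4h30m = 11:46 Zelor District.

11:46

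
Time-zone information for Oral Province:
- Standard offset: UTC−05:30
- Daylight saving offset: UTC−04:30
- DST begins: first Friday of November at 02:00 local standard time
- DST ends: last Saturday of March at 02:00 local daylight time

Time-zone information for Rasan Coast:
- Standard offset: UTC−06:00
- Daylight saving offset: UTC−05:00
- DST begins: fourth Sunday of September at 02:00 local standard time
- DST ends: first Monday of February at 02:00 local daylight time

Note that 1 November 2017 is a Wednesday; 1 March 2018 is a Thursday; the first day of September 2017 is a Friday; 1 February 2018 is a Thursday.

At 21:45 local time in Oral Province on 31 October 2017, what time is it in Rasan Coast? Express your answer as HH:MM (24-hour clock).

22:15

1 November 2017 is a Wednesday, so the first Friday is November 3.
1 March 2018 is a Thursday, so Saturdays fall on 3, 10, 17, 24, 31; the last is March 31.
31 October 2017 does not fall between 3 November 2017 and 31 March 2018, so daylight saving is not in effect and Oral Province is at UTC−05:30.
21:45 Oral Province + 5h30m = 03:15 UTC (rolling into the next day, 1 November 2017).
1 September 2017 is a Friday, so the first Sunday is September 3 and the fourth is September 24.
1 February 2018 is a Thursday, so the first Monday is February 5.
At the standard offset (UTC−06:00), 03:15 UTC − 6h = 21:15 Rasan Coast standard time (rolling into the previous day, 31 October 2017).
The standard-time date in Rasan Coast, 31 October 2017, falls between 24 September 2017 and 5 February 2018, so daylight saving is in effect and Rasan Coast is at UTC−05:00.
03:15 UTC − 5h = 22:15 Rasan Coast (rolling into the previous day, 31 October 2017).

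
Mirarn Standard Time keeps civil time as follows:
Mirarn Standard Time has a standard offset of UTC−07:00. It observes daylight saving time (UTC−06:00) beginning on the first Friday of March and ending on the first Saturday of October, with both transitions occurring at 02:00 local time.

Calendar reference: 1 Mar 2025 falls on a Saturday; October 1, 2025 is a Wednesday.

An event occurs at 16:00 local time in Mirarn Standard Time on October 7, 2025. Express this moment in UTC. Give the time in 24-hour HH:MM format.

1 March 2025 is a Saturday, so the first Friday is March 7.
1 October 2025 is a Wednesday, so the first Saturday is October 4.
October 7, 2025 is outside the daylight-saving period (7 March – 4 October), so Mirarn Standard Time is on standard time, UTC−07:00.
16:00 local + 7h = 23:00 UTC.

23:00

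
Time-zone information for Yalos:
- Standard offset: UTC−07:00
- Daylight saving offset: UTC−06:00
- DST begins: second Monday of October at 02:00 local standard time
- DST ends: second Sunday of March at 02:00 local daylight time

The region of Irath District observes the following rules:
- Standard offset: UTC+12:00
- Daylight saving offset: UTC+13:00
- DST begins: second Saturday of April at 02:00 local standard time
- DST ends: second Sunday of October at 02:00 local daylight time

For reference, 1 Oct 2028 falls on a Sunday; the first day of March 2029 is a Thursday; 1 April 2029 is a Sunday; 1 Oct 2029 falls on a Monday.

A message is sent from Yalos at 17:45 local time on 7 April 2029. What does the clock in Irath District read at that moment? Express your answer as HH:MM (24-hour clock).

1 October 2028 is a Sunday, so the first Monday is October 2 and the second is October 9.
1 March 2029 is a Thursday, so the first Sunday is March 4 and the second is March 11.
7 April 2029 is outside the daylight-saving period (9 October 2028 – 11 March 2029), so Yalos is on standard time, UTC−07:00.
17:45 Yalos + 7h = 00:45 UTC (rolling into the next day, 8 April 2029).
1 April 2029 is a Sunday, so the first Saturday is April 7 and the second is April 14.
1 October 2029 is a Monday, so the first Sunday is October 7 and the second is October 14.
At the standard offset (UTC+12:00), 00:45 UTC + 12h = 12:45 Irath District standard time.
The standard-time date in Irath District, 8 April 2029, is outside the daylight-saving period (14 April – 14 October), so Irath District is on standard time, UTC+12:00.
00:45 UTC + 12h = 12:45 Irath District.

12:45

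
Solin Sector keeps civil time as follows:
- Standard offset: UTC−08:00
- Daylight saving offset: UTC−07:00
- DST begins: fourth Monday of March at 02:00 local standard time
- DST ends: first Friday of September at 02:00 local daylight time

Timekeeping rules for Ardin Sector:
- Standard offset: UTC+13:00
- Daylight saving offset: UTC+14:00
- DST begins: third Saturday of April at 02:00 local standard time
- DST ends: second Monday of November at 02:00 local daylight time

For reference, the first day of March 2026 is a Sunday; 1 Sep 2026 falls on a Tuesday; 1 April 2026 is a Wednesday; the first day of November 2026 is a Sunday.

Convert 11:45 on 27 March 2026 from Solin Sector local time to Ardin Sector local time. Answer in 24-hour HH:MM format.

07:45

1 March 2026 is a Sunday, so the first Monday is March 2 and the fourth is March 23.
1 September 2026 is a Tuesday, so the first Friday is September 4.
Daylight saving runs 23 March – 4 September; 27 March 2026 is inside that window, so Solin Sector is at UTC−07:00.
11:45 Solin Sector + 7h = 18:45 UTC.
1 April 2026 is a Wednesday, so the first Saturday is April 4 and the third is April 18.
1 November 2026 is a Sunday, so the first Monday is November 2 and the second is November 9.
At the standard offset (UTC+13:00), 18:45 UTC + 13h = 07:45 Ardin Sector standard time (rolling into the next day, 28 March 2026).
The standard-time date in Ardin Sector, 28 March 2026, is outside the daylight-saving period (18 April – 9 November), so Ardin Sector is on standard time, UTC+13:00.
18:45 UTC + 13h = 07:45 Ardin Sector (rolling into the next day, 28 March 2026).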